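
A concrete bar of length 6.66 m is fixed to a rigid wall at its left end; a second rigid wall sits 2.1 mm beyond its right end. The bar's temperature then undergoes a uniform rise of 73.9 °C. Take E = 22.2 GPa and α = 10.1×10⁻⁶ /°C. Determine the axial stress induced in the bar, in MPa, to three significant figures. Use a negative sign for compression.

-9.57 MPa

Free thermal expansion αLΔT = 10.1e-6 · 6660 · 73.9 = 4.971 mm.
The walls engage after the gap closes; constrained expansion = 4.971 − 2.1 = 2.871 mm.
The walls impose strain ε = −(2.871)/6660 = -4.3107e-04; σ = Eε = 22200 · -4.3107e-04 = -9.57 MPa.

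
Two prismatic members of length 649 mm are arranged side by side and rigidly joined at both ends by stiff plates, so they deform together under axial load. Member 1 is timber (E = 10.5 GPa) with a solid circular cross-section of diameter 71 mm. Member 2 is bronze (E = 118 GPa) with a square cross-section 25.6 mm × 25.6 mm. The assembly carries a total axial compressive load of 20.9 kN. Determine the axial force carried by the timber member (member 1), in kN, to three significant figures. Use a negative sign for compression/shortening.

-7.31 kN

A_1 = 3959 mm².
A_2 = 655.4 mm².
Equal strain + equilibrium ⇒ each member carries load in proportion to AE: A₁E₁ = 41570000 N, A₂E₂ = 77330000 N, ΣAE = 118900000 N.
F₁ = P·A₁E₁/ΣAE = -20900·41570000/118900000 = -7307 N.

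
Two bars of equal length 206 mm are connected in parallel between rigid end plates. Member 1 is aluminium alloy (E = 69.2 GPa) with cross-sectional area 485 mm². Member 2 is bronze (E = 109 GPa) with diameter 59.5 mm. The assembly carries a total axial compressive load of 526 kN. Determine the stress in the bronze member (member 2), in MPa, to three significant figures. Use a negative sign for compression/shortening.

A_2 = 2781 mm².
Equal strain + equilibrium ⇒ each member carries load in proportion to AE: A₁E₁ = 33560000 N, A₂E₂ = 303100000 N, ΣAE = 336600000 N.
σ₂ = P·E₂/ΣAE = -526000·109000/336600000 = -170.3 MPa.

-170 MPa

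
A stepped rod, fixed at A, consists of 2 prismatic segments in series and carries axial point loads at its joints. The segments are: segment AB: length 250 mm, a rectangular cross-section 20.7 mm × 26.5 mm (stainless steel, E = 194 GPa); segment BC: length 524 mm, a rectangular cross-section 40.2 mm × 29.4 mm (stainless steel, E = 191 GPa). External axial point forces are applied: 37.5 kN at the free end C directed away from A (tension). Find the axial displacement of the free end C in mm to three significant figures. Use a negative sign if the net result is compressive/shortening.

0.175 mm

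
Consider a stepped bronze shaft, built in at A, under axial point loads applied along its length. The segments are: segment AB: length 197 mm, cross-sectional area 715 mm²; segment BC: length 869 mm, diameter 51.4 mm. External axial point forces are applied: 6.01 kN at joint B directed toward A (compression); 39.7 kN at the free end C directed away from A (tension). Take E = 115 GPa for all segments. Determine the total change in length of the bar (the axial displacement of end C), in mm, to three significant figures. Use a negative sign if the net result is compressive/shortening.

Internal axial forces (sectioning from the free end, tension +): N_BC = 39.7 kN, N_AB = 33.69 kN.
A_BC = 2075 mm².
δ_AB = 33690·197/(715·115000) = 0.08072 mm
δ_BC = 39700·869/(2075·115000) = 0.1446 mm
δ = Σδ_i = 0.2253 mm.

0.225 mm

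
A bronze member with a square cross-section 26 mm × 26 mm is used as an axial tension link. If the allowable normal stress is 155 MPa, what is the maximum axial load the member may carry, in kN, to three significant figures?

A = 676 mm².
P_max = σ_allow · A = 155 · 676 = 104800 N = 104.8 kN.

105 kN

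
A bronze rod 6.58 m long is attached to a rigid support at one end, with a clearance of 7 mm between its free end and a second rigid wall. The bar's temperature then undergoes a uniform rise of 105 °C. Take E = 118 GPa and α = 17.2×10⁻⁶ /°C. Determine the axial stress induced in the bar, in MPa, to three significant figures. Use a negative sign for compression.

Free thermal expansion αLΔT = 17.2e-6 · 6580 · 105 = 11.88 mm.
The walls engage after the gap closes; constrained expansion = 11.88 − 7 = 4.883 mm.
The walls impose strain ε = −(4.883)/6580 = -7.4217e-04; σ = Eε = 118000 · -7.4217e-04 = -87.58 MPa.

-87.6 MPa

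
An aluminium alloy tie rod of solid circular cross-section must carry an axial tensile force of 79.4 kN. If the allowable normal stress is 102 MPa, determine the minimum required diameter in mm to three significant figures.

31.5 mm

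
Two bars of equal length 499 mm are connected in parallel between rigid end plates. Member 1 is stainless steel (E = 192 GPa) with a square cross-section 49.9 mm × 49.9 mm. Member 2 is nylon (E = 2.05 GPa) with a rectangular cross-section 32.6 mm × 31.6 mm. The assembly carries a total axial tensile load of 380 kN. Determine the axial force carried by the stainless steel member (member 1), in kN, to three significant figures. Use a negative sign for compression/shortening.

378 kN

A_1 = 2490 mm².
A_2 = 1030 mm².
Equal strain + equilibrium ⇒ each member carries load in proportion to AE: A₁E₁ = 478100000 N, A₂E₂ = 2112000 N, ΣAE = 480200000 N.
F₁ = P·A₁E₁/ΣAE = 380000·478100000/480200000 = 378300 N.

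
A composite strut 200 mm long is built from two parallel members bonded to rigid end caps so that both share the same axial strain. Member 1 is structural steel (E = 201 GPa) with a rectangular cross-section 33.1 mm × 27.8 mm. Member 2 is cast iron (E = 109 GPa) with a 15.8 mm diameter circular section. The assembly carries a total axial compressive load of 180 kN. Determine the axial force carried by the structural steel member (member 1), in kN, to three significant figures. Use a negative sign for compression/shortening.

-161 kN

A_1 = 920.2 mm².
A_2 = 196.1 mm².
Equal strain + equilibrium ⇒ each member carries load in proportion to AE: A₁E₁ = 185000000 N, A₂E₂ = 21370000 N, ΣAE = 206300000 N.
F₁ = P·A₁E₁/ΣAE = -180000·185000000/206300000 = -161400 N.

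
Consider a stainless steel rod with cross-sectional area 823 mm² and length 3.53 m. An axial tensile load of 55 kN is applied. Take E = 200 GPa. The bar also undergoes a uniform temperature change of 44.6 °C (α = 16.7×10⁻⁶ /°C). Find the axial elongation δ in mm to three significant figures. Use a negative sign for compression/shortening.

3.81 mm

δ_mech = NL/(AE) = 55000·3530/(823·200000) = 1.18 mm.
δ_thermal = αLΔT = 16.7e-6·3530·44.6 = 2.629 mm.
δ = δ_mech + δ_thermal = 3.809 mm.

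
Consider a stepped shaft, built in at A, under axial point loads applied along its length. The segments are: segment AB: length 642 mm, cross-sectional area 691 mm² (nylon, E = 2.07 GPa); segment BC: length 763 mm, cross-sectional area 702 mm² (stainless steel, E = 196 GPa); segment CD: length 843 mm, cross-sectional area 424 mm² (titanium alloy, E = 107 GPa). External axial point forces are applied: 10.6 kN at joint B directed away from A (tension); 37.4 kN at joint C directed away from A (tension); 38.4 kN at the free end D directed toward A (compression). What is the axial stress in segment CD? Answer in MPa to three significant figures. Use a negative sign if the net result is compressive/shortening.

-90.6 MPa

Internal axial forces (sectioning from the free end, tension +): N_CD = -38.4 kN, N_BC = -1 kN, N_AB = 9.6 kN.
σ_CD = N_CD/A_CD = -38400/424 = -90.57 MPa.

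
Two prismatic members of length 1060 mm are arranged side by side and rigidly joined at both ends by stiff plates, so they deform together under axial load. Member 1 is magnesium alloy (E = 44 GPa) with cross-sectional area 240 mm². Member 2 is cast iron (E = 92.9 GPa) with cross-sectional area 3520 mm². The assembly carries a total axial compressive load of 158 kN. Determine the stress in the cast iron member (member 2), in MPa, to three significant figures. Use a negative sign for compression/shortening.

Equal strain + equilibrium ⇒ each member carries load in proportion to AE: A₁E₁ = 10560000 N, A₂E₂ = 327000000 N, ΣAE = 337600000 N.
σ₂ = P·E₂/ΣAE = -158000·92900/337600000 = -43.48 MPa.

-43.5 MPa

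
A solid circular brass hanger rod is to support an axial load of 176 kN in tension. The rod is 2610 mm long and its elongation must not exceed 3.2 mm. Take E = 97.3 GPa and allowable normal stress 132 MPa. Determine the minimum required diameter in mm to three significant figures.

43.3 mm

Required area A ≥ P/σ_allow = 176000/132 = 1333 mm².
For a solid circular section, d ≥ √(4A/π) = 41.2 mm.
Elongation limit: A ≥ PL/(Eδ_allow) = 176000·2610/(97300·3.2) = 1475 mm² ⇒ d ≥ 43.34 mm.
The elongation limit governs.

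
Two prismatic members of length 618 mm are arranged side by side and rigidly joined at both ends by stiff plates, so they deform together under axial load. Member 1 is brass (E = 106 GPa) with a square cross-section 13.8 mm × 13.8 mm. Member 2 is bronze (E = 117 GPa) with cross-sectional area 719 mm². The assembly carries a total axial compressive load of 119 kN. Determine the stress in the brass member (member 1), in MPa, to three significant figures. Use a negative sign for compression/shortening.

-121 MPa

A_1 = 190.4 mm².
Equal strain + equilibrium ⇒ each member carries load in proportion to AE: A₁E₁ = 20190000 N, A₂E₂ = 84120000 N, ΣAE = 104300000 N.
σ₁ = P·E₁/ΣAE = -119000·106000/104300000 = -120.9 MPa.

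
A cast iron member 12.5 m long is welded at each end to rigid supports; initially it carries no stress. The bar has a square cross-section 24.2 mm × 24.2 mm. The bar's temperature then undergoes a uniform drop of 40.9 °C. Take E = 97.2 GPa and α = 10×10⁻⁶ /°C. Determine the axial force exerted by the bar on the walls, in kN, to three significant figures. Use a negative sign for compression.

Free thermal expansion αLΔT = 10e-6 · 12500 · -40.9 = -5.112 mm.
The walls impose strain ε = −(-5.112)/12500 = 4.0900e-04; σ = Eε = 97200 · 4.0900e-04 = 39.75 MPa.
Wall reaction R = σ·A = 39.75·585.6 = 23280 N = 23.28 kN.

23.3 kN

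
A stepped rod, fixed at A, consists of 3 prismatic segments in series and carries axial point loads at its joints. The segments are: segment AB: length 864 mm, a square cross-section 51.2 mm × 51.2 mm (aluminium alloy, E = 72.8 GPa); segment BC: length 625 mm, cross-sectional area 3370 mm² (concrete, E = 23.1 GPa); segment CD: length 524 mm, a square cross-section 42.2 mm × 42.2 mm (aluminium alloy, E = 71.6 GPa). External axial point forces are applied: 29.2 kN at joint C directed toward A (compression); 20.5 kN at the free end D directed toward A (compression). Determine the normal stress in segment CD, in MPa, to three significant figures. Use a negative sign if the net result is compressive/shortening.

Internal axial forces (sectioning from the free end, tension +): N_CD = -20.5 kN, N_BC = -49.7 kN, N_AB = -49.7 kN.
A_CD = 1781 mm².
σ_CD = N_CD/A_CD = -20500/1781 = -11.51 MPa.

-11.5 MPa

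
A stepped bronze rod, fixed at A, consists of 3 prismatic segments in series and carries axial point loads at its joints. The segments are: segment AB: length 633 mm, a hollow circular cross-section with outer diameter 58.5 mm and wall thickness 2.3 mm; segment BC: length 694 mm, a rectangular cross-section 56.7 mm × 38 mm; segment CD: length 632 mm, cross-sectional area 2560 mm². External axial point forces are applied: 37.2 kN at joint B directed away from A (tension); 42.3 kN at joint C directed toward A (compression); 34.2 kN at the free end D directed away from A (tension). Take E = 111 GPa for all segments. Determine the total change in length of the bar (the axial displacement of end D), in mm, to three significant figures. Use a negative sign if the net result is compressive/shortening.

Internal axial forces (sectioning from the free end, tension +): N_CD = 34.2 kN, N_BC = -8.1 kN, N_AB = 29.1 kN.
A_AB = 406.1 mm².
A_BC = 2155 mm².
δ_AB = 29100·633/(406.1·111000) = 0.4087 mm
δ_BC = -8100·694/(2155·111000) = -0.0235 mm
δ_CD = 34200·632/(2560·111000) = 0.07606 mm
δ = Σδ_i = 0.4612 mm.

0.461 mm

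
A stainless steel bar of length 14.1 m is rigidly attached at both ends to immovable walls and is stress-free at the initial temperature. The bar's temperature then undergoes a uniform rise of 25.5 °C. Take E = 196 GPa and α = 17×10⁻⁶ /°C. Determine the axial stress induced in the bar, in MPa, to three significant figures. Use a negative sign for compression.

-85.0 MPa

Free thermal expansion αLΔT = 17e-6 · 14100 · 25.5 = 6.112 mm.
The walls impose strain ε = −(6.112)/14100 = -4.3350e-04; σ = Eε = 196000 · -4.3350e-04 = -84.97 MPa.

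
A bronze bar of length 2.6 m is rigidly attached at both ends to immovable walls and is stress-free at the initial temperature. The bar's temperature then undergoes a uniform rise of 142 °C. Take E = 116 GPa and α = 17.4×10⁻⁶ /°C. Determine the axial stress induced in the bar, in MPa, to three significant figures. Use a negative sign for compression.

-287 MPa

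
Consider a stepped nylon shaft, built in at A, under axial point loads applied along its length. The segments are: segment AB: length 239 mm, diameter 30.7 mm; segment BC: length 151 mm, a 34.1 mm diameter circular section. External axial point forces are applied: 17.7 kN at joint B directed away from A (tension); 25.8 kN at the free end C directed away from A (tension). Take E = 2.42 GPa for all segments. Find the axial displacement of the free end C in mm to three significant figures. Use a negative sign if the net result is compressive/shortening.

Internal axial forces (sectioning from the free end, tension +): N_BC = 25.8 kN, N_AB = 43.5 kN.
A_AB = 740.2 mm².
A_BC = 913.3 mm².
δ_AB = 43500·239/(740.2·2420) = 5.804 mm
δ_BC = 25800·151/(913.3·2420) = 1.763 mm
δ = Σδ_i = 7.566 mm.

7.57 mm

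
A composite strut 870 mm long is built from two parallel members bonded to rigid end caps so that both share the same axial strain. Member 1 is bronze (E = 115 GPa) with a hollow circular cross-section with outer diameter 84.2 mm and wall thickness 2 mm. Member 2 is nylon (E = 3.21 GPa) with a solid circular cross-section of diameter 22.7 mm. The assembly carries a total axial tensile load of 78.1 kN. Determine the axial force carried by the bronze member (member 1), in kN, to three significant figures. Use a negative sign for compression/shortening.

76.4 kN

A_1 = 516.5 mm².
A_2 = 404.7 mm².
Equal strain + equilibrium ⇒ each member carries load in proportion to AE: A₁E₁ = 59390000 N, A₂E₂ = 1299000 N, ΣAE = 60690000 N.
F₁ = P·A₁E₁/ΣAE = 78100·59390000/60690000 = 76430 N.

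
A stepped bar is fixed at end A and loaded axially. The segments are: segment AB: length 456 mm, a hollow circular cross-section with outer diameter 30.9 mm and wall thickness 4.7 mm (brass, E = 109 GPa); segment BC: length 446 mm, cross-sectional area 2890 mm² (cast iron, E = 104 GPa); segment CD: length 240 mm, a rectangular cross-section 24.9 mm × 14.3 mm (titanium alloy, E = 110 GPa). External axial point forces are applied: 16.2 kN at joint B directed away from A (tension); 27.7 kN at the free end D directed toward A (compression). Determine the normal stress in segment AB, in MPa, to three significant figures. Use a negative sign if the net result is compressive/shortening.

Internal axial forces (sectioning from the free end, tension +): N_CD = -27.7 kN, N_BC = -27.7 kN, N_AB = -11.5 kN.
A_AB = 386.9 mm².
σ_AB = N_AB/A_AB = -11500/386.9 = -29.73 MPa.

-29.7 MPa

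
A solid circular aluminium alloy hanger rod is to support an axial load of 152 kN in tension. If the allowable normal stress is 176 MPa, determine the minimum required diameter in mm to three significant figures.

33.2 mm

Required area A ≥ P/σ_allow = 152000/176 = 863.6 mm².
For a solid circular section, d ≥ √(4A/π) = 33.16 mm.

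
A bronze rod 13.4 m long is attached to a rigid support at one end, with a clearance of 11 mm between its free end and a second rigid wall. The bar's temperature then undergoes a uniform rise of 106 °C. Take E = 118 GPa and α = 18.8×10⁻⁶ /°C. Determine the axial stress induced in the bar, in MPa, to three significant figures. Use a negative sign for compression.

Free thermal expansion αLΔT = 18.8e-6 · 13400 · 106 = 26.7 mm.
The walls engage after the gap closes; constrained expansion = 26.7 − 11 = 15.7 mm.
The walls impose strain ε = −(15.7)/13400 = -1.1719e-03; σ = Eε = 118000 · -1.1719e-03 = -138.3 MPa.

-138 MPa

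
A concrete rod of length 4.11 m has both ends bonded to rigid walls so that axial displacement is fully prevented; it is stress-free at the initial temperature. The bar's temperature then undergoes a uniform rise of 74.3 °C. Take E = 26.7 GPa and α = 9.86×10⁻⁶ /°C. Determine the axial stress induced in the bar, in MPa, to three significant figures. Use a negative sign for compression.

Free thermal expansion αLΔT = 9.86e-6 · 4110 · 74.3 = 3.011 mm.
The walls impose strain ε = −(3.011)/4110 = -7.3260e-04; σ = Eε = 26700 · -7.3260e-04 = -19.56 MPa.

-19.6 MPa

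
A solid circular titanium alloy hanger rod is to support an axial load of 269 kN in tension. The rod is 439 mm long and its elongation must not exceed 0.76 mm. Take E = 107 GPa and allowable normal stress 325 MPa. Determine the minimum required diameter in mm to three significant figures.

Required area A ≥ P/σ_allow = 269000/325 = 827.7 mm².
For a solid circular section, d ≥ √(4A/π) = 32.46 mm.
Elongation limit: A ≥ PL/(Eδ_allow) = 269000·439/(107000·0.76) = 1452 mm² ⇒ d ≥ 43 mm.
The elongation limit governs.

43.0 mm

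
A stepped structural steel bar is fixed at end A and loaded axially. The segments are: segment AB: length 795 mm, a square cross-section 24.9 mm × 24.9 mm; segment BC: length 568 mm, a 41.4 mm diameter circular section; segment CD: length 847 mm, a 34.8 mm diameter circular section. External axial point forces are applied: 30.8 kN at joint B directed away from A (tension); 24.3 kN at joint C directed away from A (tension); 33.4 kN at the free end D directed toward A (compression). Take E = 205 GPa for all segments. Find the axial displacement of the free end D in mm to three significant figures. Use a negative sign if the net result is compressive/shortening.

-0.0281 mm

Internal axial forces (sectioning from the free end, tension +): N_CD = -33.4 kN, N_BC = -9.1 kN, N_AB = 21.7 kN.
A_AB = 620 mm².
A_BC = 1346 mm².
A_CD = 951.1 mm².
δ_AB = 21700·795/(620·205000) = 0.1357 mm
δ_BC = -9100·568/(1346·205000) = -0.01873 mm
δ_CD = -33400·847/(951.1·205000) = -0.1451 mm
δ = Σδ_i = -0.02809 mm.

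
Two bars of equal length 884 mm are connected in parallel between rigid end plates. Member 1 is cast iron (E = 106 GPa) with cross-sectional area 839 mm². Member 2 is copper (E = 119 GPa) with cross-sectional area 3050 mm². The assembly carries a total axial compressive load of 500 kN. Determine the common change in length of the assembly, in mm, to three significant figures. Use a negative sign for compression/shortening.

Equal strain + equilibrium ⇒ each member carries load in proportion to AE: A₁E₁ = 88930000 N, A₂E₂ = 363000000 N, ΣAE = 451900000 N.
δ = PL/ΣAE = -500000·884/451900000 = -0.9781 mm.

-0.978 mm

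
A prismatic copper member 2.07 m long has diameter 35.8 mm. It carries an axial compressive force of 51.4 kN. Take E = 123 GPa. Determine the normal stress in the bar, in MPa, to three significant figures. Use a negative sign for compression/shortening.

A = 1007 mm².
σ = N/A = -51400/1007 = -51.06 MPa.

-51.1 MPa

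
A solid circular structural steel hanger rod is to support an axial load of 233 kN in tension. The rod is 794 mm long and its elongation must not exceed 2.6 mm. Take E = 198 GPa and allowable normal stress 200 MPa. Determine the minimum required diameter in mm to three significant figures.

Required area A ≥ P/σ_allow = 233000/200 = 1165 mm².
For a solid circular section, d ≥ √(4A/π) = 38.51 mm.
Elongation limit: A ≥ PL/(Eδ_allow) = 233000·794/(198000·2.6) = 359.4 mm² ⇒ d ≥ 21.39 mm.
The stress limit governs.

38.5 mm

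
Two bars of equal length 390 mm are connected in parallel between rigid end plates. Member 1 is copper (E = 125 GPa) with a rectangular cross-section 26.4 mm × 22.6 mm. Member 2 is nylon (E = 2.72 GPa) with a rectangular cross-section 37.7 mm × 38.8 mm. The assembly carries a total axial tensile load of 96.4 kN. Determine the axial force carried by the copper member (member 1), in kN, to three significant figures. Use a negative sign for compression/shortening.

A_1 = 596.6 mm².
A_2 = 1463 mm².
Equal strain + equilibrium ⇒ each member carries load in proportion to AE: A₁E₁ = 74580000 N, A₂E₂ = 3979000 N, ΣAE = 78560000 N.
F₁ = P·A₁E₁/ΣAE = 96400·74580000/78560000 = 91520 N.

91.5 kN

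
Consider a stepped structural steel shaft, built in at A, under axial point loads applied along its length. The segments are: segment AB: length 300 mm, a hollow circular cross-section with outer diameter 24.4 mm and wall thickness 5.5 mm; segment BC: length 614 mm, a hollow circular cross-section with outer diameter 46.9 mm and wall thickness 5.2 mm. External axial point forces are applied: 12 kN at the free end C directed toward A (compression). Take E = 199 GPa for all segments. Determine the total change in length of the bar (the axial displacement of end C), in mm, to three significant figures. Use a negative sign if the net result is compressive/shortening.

Internal axial forces (sectioning from the free end, tension +): N_BC = -12 kN, N_AB = -12 kN.
A_AB = 326.6 mm².
A_BC = 681.2 mm².
δ_AB = -12000·300/(326.6·199000) = -0.0554 mm
δ_BC = -12000·614/(681.2·199000) = -0.05435 mm
δ = Σδ_i = -0.1097 mm.

-0.110 mm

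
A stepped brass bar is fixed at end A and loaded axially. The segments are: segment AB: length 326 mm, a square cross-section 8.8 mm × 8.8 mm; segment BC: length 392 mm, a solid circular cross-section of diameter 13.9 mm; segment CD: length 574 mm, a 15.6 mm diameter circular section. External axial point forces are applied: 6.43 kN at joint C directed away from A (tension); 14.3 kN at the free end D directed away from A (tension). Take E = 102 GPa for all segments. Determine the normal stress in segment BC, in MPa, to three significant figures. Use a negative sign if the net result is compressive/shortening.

137 MPa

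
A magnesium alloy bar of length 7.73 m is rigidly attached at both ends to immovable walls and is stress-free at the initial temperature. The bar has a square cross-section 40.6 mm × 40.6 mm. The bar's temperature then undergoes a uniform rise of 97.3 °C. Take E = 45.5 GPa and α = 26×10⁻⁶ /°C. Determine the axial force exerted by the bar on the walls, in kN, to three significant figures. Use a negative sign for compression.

Free thermal expansion αLΔT = 26e-6 · 7730 · 97.3 = 19.56 mm.
The walls impose strain ε = −(19.56)/7730 = -2.5298e-03; σ = Eε = 45500 · -2.5298e-03 = -115.1 MPa.
Wall reaction R = σ·A = -115.1·1648 = -189700 N = -189.7 kN.

-190 kN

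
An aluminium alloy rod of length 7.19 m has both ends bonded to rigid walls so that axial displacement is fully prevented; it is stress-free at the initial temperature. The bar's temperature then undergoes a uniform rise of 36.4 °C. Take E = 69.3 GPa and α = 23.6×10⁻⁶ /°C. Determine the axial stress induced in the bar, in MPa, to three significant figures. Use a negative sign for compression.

-59.5 MPa

Free thermal expansion αLΔT = 23.6e-6 · 7190 · 36.4 = 6.176 mm.
The walls impose strain ε = −(6.176)/7190 = -8.5904e-04; σ = Eε = 69300 · -8.5904e-04 = -59.53 MPa.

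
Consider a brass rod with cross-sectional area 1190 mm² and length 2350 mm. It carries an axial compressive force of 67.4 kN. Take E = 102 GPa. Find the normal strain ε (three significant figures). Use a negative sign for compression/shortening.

-5.55e-04

σ = N/A = -56.64 MPa; ε = σ/E = -56.64/102000 = -5.553e-04.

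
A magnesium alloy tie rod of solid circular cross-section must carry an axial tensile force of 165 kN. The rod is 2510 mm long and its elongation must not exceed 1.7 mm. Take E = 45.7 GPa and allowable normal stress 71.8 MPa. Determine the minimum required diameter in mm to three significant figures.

82.4 mm

Required area A ≥ P/σ_allow = 165000/71.8 = 2298 mm².
For a solid circular section, d ≥ √(4A/π) = 54.09 mm.
Elongation limit: A ≥ PL/(Eδ_allow) = 165000·2510/(45700·1.7) = 5331 mm² ⇒ d ≥ 82.39 mm.
The elongation limit governs.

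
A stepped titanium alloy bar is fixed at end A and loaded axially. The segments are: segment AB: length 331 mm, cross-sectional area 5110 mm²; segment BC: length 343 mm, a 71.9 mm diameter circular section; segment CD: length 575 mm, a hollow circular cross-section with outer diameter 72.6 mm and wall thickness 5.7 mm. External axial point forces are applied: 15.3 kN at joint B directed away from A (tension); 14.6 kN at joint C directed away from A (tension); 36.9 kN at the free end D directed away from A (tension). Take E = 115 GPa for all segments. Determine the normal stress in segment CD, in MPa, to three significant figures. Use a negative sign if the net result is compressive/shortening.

30.8 MPa

Internal axial forces (sectioning from the free end, tension +): N_CD = 36.9 kN, N_BC = 51.5 kN, N_AB = 66.8 kN.
A_CD = 1198 mm².
σ_CD = N_CD/A_CD = 36900/1198 = 30.8 MPa.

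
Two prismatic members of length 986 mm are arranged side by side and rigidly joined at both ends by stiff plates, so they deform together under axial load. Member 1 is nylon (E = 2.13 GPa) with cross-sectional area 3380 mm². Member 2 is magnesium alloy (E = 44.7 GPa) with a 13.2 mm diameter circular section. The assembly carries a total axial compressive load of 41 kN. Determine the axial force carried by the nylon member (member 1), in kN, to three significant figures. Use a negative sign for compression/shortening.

-22.2 kN

A_2 = 136.8 mm².
Equal strain + equilibrium ⇒ each member carries load in proportion to AE: A₁E₁ = 7199000 N, A₂E₂ = 6117000 N, ΣAE = 13320000 N.
F₁ = P·A₁E₁/ΣAE = -41000·7199000/13320000 = -22170 N.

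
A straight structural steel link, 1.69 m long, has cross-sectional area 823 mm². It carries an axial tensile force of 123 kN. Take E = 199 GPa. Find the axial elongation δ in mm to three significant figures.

1.27 mm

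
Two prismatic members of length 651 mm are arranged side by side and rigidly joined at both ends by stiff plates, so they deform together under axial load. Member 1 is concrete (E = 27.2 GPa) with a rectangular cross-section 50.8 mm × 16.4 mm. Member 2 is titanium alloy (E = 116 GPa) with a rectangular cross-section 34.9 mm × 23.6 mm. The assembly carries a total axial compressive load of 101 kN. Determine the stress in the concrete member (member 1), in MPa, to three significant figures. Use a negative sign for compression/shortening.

A_1 = 833.1 mm².
A_2 = 823.6 mm².
Equal strain + equilibrium ⇒ each member carries load in proportion to AE: A₁E₁ = 22660000 N, A₂E₂ = 95540000 N, ΣAE = 118200000 N.
σ₁ = P·E₁/ΣAE = -101000·27200/118200000 = -23.24 MPa.

-23.2 MPa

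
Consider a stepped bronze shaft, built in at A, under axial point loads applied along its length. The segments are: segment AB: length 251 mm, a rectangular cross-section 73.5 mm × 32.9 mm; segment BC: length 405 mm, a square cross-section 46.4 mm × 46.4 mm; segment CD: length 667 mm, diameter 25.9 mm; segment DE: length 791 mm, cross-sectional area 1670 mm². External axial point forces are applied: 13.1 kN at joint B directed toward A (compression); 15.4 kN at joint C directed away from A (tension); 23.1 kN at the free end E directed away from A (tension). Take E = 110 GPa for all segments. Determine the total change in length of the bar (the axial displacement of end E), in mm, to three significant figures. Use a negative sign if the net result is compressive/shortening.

0.455 mm

Internal axial forces (sectioning from the free end, tension +): N_DE = 23.1 kN, N_CD = 23.1 kN, N_BC = 38.5 kN, N_AB = 25.4 kN.
A_AB = 2418 mm².
A_BC = 2153 mm².
A_CD = 526.9 mm².
δ_AB = 25400·251/(2418·110000) = 0.02397 mm
δ_BC = 38500·405/(2153·110000) = 0.06584 mm
δ_CD = 23100·667/(526.9·110000) = 0.2659 mm
δ_DE = 23100·791/(1670·110000) = 0.09947 mm
δ = Σδ_i = 0.4551 mm.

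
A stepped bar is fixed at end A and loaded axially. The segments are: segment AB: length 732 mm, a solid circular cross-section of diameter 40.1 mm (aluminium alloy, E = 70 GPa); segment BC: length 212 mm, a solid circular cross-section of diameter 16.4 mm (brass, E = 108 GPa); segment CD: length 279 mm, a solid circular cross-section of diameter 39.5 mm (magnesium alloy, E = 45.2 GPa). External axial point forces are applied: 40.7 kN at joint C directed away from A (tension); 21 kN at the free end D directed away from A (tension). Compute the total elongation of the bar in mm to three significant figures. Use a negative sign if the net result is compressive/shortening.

Internal axial forces (sectioning from the free end, tension +): N_CD = 21 kN, N_BC = 61.7 kN, N_AB = 61.7 kN.
A_AB = 1263 mm².
A_BC = 211.2 mm².
A_CD = 1225 mm².
δ_AB = 61700·732/(1263·70000) = 0.5109 mm
δ_BC = 61700·212/(211.2·108000) = 0.5733 mm
δ_CD = 21000·279/(1225·45200) = 0.1058 mm
δ = Σδ_i = 1.19 mm.

1.19 mm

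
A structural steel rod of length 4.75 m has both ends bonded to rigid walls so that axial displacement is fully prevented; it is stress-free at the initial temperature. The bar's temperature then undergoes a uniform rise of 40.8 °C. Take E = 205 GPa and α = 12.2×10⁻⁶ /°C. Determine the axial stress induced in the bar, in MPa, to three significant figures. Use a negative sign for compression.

Free thermal expansion αLΔT = 12.2e-6 · 4750 · 40.8 = 2.364 mm.
The walls impose strain ε = −(2.364)/4750 = -4.9776e-04; σ = Eε = 205000 · -4.9776e-04 = -102 MPa.

-102 MPa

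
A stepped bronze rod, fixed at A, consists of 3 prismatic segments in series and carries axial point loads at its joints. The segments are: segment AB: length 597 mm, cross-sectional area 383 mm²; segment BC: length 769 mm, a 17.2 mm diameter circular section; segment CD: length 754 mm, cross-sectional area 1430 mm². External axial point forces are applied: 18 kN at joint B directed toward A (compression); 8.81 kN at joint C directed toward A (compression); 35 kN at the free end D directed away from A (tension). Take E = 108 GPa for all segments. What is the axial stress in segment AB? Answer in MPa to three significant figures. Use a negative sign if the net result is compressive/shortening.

21.4 MPa

Internal axial forces (sectioning from the free end, tension +): N_CD = 35 kN, N_BC = 26.19 kN, N_AB = 8.19 kN.
σ_AB = N_AB/A_AB = 8190/383 = 21.38 MPa.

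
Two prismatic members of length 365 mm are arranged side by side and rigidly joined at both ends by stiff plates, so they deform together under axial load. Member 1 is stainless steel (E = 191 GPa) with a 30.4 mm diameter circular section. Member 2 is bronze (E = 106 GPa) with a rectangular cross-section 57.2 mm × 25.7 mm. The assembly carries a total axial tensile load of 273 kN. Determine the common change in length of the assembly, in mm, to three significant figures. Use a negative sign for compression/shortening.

A_1 = 725.8 mm².
A_2 = 1470 mm².
Equal strain + equilibrium ⇒ each member carries load in proportion to AE: A₁E₁ = 138600000 N, A₂E₂ = 155800000 N, ΣAE = 294500000 N.
δ = PL/ΣAE = 273000·365/294500000 = 0.3384 mm.

0.338 mm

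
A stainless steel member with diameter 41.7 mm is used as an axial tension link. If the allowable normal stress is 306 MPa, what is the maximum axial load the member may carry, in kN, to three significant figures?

418 kN

A = 1366 mm².
P_max = σ_allow · A = 306 · 1366 = 417900 N = 417.9 kN.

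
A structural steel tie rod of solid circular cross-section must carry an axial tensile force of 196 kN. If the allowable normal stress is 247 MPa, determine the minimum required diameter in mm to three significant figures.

Required area A ≥ P/σ_allow = 196000/247 = 793.5 mm².
For a solid circular section, d ≥ √(4A/π) = 31.79 mm.

31.8 mm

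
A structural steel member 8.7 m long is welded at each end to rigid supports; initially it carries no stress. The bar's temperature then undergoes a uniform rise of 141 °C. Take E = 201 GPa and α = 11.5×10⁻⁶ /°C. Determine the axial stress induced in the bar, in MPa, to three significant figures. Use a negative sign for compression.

-326 MPa

Free thermal expansion αLΔT = 11.5e-6 · 8700 · 141 = 14.11 mm.
The walls impose strain ε = −(14.11)/8700 = -1.6215e-03; σ = Eε = 201000 · -1.6215e-03 = -325.9 MPa.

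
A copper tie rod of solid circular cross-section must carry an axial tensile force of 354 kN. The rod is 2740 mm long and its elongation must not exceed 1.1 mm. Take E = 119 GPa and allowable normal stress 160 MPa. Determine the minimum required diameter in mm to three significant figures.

Required area A ≥ P/σ_allow = 354000/160 = 2212 mm².
For a solid circular section, d ≥ √(4A/π) = 53.08 mm.
Elongation limit: A ≥ PL/(Eδ_allow) = 354000·2740/(119000·1.1) = 7410 mm² ⇒ d ≥ 97.13 mm.
The elongation limit governs.

97.1 mm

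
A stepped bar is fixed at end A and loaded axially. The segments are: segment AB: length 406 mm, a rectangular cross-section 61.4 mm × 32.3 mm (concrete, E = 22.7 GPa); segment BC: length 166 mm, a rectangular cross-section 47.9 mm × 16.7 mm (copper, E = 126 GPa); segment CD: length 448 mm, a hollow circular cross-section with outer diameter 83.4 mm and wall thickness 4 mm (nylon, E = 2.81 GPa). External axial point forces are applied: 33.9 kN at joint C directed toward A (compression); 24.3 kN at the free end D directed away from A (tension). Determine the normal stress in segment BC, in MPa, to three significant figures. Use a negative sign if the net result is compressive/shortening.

-12.0 MPa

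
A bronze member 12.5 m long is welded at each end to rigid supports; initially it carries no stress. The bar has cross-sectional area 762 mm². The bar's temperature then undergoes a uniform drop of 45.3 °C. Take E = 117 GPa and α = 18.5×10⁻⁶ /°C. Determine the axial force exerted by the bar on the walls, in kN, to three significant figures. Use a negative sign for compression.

Free thermal expansion αLΔT = 18.5e-6 · 12500 · -45.3 = -10.48 mm.
The walls impose strain ε = −(-10.48)/12500 = 8.3805e-04; σ = Eε = 117000 · 8.3805e-04 = 98.05 MPa.
Wall reaction R = σ·A = 98.05·762 = 74720 N = 74.72 kN.

74.7 kN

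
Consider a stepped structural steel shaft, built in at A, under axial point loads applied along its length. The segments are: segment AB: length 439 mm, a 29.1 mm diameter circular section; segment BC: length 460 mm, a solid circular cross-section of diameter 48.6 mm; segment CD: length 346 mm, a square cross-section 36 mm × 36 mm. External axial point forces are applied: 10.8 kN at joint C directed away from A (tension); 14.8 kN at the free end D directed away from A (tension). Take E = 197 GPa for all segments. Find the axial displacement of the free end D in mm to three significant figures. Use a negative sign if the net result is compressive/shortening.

0.138 mm

Internal axial forces (sectioning from the free end, tension +): N_CD = 14.8 kN, N_BC = 25.6 kN, N_AB = 25.6 kN.
A_AB = 665.1 mm².
A_BC = 1855 mm².
A_CD = 1296 mm².
δ_AB = 25600·439/(665.1·197000) = 0.08578 mm
δ_BC = 25600·460/(1855·197000) = 0.03222 mm
δ_CD = 14800·346/(1296·197000) = 0.02006 mm
δ = Σδ_i = 0.1381 mm.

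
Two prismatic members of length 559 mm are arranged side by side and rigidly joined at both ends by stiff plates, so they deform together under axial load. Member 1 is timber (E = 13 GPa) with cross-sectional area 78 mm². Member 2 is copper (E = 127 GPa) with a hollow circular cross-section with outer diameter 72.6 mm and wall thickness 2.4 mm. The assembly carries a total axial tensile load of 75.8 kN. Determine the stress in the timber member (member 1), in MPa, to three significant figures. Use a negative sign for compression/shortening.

A_2 = 529.3 mm².
Equal strain + equilibrium ⇒ each member carries load in proportion to AE: A₁E₁ = 1014000 N, A₂E₂ = 67220000 N, ΣAE = 68230000 N.
σ₁ = P·E₁/ΣAE = 75800·13000/68230000 = 14.44 MPa.

14.4 MPa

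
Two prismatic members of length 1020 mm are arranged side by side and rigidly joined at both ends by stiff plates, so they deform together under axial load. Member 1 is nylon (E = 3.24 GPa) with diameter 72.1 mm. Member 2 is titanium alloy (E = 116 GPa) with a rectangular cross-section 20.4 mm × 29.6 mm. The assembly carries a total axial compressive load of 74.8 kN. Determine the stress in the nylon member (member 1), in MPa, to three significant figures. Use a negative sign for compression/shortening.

A_1 = 4083 mm².
A_2 = 603.8 mm².
Equal strain + equilibrium ⇒ each member carries load in proportion to AE: A₁E₁ = 13230000 N, A₂E₂ = 70050000 N, ΣAE = 83270000 N.
σ₁ = P·E₁/ΣAE = -74800·3240/83270000 = -2.91 MPa.

-2.91 MPa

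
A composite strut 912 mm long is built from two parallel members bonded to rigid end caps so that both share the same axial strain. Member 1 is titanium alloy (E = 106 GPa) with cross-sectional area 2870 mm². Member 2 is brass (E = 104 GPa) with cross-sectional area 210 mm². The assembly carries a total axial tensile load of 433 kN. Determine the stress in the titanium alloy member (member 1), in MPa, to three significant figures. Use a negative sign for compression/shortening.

141 MPa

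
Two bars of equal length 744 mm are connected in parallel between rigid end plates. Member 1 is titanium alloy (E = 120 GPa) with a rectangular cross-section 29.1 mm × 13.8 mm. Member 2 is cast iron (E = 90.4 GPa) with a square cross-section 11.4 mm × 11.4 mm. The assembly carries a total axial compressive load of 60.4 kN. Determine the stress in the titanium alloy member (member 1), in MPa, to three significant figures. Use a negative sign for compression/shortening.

-121 MPa

A_1 = 401.6 mm².
A_2 = 130 mm².
Equal strain + equilibrium ⇒ each member carries load in proportion to AE: A₁E₁ = 48190000 N, A₂E₂ = 11750000 N, ΣAE = 59940000 N.
σ₁ = P·E₁/ΣAE = -60400·120000/59940000 = -120.9 MPa.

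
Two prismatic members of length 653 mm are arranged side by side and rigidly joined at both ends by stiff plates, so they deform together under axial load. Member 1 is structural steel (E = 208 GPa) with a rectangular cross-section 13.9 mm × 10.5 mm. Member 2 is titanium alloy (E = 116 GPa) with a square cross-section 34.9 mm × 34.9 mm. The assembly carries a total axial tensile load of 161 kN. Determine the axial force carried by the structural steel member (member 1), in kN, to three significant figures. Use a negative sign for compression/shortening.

A_1 = 146 mm².
A_2 = 1218 mm².
Equal strain + equilibrium ⇒ each member carries load in proportion to AE: A₁E₁ = 30360000 N, A₂E₂ = 141300000 N, ΣAE = 171600000 N.
F₁ = P·A₁E₁/ΣAE = 161000·30360000/171600000 = 28470 N.

28.5 kN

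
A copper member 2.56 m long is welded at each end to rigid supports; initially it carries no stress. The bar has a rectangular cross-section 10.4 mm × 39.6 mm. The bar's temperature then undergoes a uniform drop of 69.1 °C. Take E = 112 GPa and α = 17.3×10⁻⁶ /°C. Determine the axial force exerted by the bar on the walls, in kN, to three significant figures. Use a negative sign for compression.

55.1 kN

Free thermal expansion αLΔT = 17.3e-6 · 2560 · -69.1 = -3.06 mm.
The walls impose strain ε = −(-3.06)/2560 = 1.1954e-03; σ = Eε = 112000 · 1.1954e-03 = 133.9 MPa.
Wall reaction R = σ·A = 133.9·411.8 = 55140 N = 55.14 kN.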